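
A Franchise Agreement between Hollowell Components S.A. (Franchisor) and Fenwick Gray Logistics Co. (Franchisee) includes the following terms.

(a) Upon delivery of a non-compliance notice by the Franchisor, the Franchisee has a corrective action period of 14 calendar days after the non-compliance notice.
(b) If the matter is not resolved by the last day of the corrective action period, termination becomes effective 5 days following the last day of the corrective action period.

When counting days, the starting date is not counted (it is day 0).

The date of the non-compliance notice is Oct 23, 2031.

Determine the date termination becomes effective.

Nov 11, 2031

Adding 14 calendar days to Oct 23, 2031 gives Nov 6, 2031, which is the last day of the corrective action period.
The date termination becomes effective: Nov 6, 2031 + 5 days = Nov 11, 2031.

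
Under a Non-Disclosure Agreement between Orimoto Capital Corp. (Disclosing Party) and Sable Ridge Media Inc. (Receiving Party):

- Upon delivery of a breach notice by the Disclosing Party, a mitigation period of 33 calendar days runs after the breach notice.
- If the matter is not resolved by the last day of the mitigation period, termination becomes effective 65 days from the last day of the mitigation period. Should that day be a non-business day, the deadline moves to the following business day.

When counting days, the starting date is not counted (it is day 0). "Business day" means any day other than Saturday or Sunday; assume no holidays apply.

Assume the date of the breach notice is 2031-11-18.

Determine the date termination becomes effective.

2032-02-24

The last day of the mitigation period: 33 calendar days after 2031-11-18 is 2031-12-21.
The date termination becomes effective: 65 calendar days after 2031-12-21 is 2032-02-24. 2032-02-24 is a Tuesday, so no roll-forward applies.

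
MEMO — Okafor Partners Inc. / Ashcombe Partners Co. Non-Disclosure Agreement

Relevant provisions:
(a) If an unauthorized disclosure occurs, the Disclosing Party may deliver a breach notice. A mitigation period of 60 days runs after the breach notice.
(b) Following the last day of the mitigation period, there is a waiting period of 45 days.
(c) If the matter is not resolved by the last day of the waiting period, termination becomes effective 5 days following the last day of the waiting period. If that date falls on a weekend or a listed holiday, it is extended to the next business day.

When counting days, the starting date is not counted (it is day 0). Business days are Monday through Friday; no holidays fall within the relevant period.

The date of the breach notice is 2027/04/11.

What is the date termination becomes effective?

2027/07/30

Adding 60 calendar days to 2027/04/11 gives 2027/06/10, which is the last day of the mitigation period.
The last day of the waiting period: 45 calendar days after 2027/06/10 is 2027/07/25.
The date termination becomes effective: 5 calendar days after 2027/07/25 is 2027/07/30. 2027/07/30 is a Friday, so no roll-forward applies.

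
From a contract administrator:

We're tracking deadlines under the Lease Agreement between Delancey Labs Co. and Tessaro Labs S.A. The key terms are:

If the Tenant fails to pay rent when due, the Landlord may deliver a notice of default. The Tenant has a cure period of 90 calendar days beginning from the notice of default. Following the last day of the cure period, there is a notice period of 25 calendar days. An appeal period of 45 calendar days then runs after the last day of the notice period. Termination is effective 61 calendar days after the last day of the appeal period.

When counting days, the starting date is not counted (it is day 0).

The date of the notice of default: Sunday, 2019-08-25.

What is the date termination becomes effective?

2020-04-02

Adding 90 calendar days to 2019-08-25 gives 2019-11-23, which is the last day of the cure period.
The last day of the notice period: 2019-11-23 + 25 days = 2019-12-18.
The last day of the appeal period: 45 calendar days after 2019-12-18 is 2020-02-01.
The date termination becomes effective: 2020-02-01 + 61 days = 2020-04-02.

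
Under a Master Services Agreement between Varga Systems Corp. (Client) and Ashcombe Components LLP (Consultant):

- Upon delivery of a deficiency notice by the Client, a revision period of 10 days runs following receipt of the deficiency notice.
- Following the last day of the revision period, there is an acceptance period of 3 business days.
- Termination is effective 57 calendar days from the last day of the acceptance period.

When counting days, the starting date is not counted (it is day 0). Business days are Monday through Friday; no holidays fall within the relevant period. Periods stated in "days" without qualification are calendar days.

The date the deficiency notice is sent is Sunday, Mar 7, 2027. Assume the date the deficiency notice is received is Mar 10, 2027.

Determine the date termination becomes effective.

The last day of the revision period: 10 calendar days after Mar 10, 2027 is Mar 20, 2027.
The last day of the acceptance period: 3 business days after Saturday, Mar 20, 2027, skipping weekends — Mar 22, Mar 23, Mar 24 — lands on Wednesday, Mar 24, 2027.
Adding 57 calendar days to Mar 24, 2027 gives May 20, 2027, which is the date termination becomes effective.

May 20, 2027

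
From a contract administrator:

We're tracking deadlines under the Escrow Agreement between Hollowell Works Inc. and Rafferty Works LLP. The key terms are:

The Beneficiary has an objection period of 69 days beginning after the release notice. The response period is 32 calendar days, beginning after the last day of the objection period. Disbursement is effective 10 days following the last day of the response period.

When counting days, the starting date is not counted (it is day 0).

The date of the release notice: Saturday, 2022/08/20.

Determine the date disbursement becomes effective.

2022/12/09

Adding 69 calendar days to 2022/08/20 gives 2022/10/28, which is the last day of the objection period.
Adding 32 calendar days to 2022/10/28 gives 2022/11/29, which is the last day of the response period.
The date disbursement becomes effective: 2022/11/29 + 10 days = 2022/12/09.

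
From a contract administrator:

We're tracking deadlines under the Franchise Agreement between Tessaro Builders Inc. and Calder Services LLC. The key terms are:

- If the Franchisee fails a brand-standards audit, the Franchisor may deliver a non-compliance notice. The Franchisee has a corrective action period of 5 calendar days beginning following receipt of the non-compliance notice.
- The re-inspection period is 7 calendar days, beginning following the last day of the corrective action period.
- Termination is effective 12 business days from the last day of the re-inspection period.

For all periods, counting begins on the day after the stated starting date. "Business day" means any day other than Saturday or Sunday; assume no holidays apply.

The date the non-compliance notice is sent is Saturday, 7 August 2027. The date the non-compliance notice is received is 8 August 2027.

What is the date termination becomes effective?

7 September 2027

The last day of the corrective action period: 8 August 2027 + 5 days = 13 August 2027.
The last day of the re-inspection period: 13 August 2027 + 7 days = 20 August 2027.
The date termination becomes effective: counting 12 business days from Friday, 20 August 2027 (Aug 23, Aug 24, Aug 25, Aug 26, …, Sep 3, Sep 6, Sep 7, skipping weekends) reaches Tuesday, 7 September 2027.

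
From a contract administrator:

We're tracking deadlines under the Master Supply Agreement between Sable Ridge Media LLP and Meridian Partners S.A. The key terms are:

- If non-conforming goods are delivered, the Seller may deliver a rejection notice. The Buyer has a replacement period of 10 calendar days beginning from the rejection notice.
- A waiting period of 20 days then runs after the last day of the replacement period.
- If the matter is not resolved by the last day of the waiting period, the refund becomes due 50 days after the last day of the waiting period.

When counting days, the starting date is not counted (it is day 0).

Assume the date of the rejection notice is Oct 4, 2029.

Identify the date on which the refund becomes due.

Dec 23, 2029

The last day of the replacement period: Oct 4, 2029 + 10 days = Oct 14, 2029.
Adding 20 calendar days to Oct 14, 2029 gives Nov 3, 2029, which is the last day of the waiting period.
The date on which the refund becomes due: Nov 3, 2029 + 50 days = Dec 23, 2029.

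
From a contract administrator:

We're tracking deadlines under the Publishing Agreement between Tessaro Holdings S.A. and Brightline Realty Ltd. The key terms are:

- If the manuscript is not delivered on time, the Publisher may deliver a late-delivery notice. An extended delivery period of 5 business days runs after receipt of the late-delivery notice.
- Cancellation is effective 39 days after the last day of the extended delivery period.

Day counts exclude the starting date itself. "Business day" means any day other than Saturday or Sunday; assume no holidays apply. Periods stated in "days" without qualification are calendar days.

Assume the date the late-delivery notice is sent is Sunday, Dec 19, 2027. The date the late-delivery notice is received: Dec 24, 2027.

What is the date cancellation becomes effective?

The last day of the extended delivery period: 5 business days after Friday, Dec 24, 2027, skipping weekends — Dec 27, Dec 28, Dec 29, Dec 30, Dec 31 — lands on Friday, Dec 31, 2027.
The date cancellation becomes effective: Dec 31, 2027 + 39 days = Feb 8, 2028.

Feb 8, 2028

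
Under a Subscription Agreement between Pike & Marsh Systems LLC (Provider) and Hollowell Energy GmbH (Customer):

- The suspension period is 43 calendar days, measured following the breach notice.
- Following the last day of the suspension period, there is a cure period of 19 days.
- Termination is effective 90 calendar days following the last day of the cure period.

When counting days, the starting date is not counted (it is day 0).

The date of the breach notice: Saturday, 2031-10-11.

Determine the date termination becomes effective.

2032-03-11

Adding 43 calendar days to 2031-10-11 gives 2031-11-23, which is the last day of the suspension period.
The last day of the cure period: 2031-11-23 + 19 days = 2031-12-12.
The date termination becomes effective: 90 calendar days after 2031-12-12 is 2032-03-11.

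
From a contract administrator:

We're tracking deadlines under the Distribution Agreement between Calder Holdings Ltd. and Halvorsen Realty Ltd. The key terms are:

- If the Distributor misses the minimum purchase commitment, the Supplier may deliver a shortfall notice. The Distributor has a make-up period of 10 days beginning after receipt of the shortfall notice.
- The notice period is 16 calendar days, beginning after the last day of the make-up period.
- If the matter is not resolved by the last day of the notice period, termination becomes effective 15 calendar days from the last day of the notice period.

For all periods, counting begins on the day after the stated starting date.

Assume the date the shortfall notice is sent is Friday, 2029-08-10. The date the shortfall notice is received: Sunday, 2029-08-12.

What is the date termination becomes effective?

2029-09-22

The last day of the make-up period: 2029-08-12 + 10 days = 2029-08-22.
The last day of the notice period: 16 calendar days after 2029-08-22 is 2029-09-07.
The date termination becomes effective: 2029-09-07 + 15 days = 2029-09-22.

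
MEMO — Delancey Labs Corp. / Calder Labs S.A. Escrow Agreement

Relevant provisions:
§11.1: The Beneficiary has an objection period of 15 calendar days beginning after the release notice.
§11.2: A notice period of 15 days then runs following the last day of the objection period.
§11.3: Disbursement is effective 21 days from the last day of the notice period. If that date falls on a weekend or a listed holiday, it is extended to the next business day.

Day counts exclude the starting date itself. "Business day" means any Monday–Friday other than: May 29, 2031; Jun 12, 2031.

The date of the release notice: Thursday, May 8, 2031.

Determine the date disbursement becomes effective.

Jun 30, 2031

The last day of the objection period: 15 calendar days after May 8, 2031 is May 23, 2031.
Adding 15 calendar days to May 23, 2031 gives Jun 7, 2031, which is the last day of the notice period.
Adding 21 calendar days to Jun 7, 2031 gives Jun 28, 2031, which is the date disbursement becomes effective. That falls on a Saturday, so it rolls to the next business day, Monday, Jun 30, 2031.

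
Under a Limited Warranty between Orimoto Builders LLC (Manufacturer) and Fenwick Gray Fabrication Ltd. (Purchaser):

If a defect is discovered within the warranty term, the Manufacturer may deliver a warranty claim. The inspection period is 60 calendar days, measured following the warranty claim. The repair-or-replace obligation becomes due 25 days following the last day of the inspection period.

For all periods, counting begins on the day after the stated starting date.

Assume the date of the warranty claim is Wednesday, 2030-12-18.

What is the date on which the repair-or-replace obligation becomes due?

2031-03-13

The last day of the inspection period: 2030-12-18 + 60 days = 2031-02-16.
The date on which the repair-or-replace obligation becomes due: 25 calendar days after 2031-02-16 is 2031-03-13.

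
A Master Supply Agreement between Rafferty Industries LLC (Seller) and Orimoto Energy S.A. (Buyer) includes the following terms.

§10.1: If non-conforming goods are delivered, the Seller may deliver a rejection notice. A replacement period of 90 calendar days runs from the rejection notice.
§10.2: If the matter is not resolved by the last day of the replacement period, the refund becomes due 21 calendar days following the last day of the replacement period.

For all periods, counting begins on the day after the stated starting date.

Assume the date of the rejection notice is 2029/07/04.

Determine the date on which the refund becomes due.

2029/10/23

Adding 90 calendar days to 2029/07/04 gives 2029/10/02, which is the last day of the replacement period.
The date on which the refund becomes due: 2029/10/02 + 21 days = 2029/10/23.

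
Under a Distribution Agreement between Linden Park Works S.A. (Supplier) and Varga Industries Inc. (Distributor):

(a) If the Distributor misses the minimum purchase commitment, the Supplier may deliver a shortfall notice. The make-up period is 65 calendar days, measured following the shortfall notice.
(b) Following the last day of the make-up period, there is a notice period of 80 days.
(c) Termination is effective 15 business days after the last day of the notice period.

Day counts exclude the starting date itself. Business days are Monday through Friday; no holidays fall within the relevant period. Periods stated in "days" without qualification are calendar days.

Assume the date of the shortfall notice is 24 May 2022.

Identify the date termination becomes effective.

4 November 2022

Adding 65 calendar days to 24 May 2022 gives 28 July 2022, which is the last day of the make-up period.
The last day of the notice period: 28 July 2022 + 80 days = 16 October 2022.
The date termination becomes effective: 15 business days after Sunday, 16 October 2022, skipping weekends — Oct 17, Oct 18, Oct 19, Oct 20, …, Nov 2, Nov 3, Nov 4 — lands on Friday, 4 November 2022.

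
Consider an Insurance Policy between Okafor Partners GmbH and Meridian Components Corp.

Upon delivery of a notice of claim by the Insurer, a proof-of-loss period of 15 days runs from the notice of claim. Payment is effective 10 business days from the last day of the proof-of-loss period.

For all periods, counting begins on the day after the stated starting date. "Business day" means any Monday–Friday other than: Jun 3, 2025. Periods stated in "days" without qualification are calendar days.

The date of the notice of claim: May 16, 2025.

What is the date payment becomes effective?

Jun 16, 2025

The last day of the proof-of-loss period: May 16, 2025 + 15 days = May 31, 2025.
The date payment becomes effective: 10 business days after Saturday, May 31, 2025, skipping weekends and the listed holiday on Jun 3 — Jun 2, Jun 4, Jun 5, Jun 6, Jun 9, Jun 10, Jun 11, Jun 12, Jun 13, Jun 16 — lands on Monday, Jun 16, 2025.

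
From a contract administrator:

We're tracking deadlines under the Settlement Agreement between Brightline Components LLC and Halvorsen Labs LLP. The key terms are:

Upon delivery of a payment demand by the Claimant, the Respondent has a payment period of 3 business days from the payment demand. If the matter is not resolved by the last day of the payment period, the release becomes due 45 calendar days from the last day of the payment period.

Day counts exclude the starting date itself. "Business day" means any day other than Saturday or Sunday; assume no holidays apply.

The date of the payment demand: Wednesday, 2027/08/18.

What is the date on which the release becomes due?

From Wednesday, 2027/08/18, 3 business days (Aug 19, Aug 20, Aug 23, skipping weekends) brings us to Monday, 2027/08/23, which is the last day of the payment period.
Adding 45 calendar days to 2027/08/23 gives 2027/10/07, which is the date on which the release becomes due.

2027/10/07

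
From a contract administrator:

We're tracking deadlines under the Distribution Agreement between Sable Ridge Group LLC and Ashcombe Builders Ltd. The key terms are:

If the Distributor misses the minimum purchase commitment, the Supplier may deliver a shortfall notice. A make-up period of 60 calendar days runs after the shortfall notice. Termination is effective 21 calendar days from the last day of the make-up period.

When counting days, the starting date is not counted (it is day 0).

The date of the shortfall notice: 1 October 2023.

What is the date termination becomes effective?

21 December 2023

The last day of the make-up period: 1 October 2023 + 60 days = 30 November 2023.
The date termination becomes effective: 21 calendar days after 30 November 2023 is 21 December 2023.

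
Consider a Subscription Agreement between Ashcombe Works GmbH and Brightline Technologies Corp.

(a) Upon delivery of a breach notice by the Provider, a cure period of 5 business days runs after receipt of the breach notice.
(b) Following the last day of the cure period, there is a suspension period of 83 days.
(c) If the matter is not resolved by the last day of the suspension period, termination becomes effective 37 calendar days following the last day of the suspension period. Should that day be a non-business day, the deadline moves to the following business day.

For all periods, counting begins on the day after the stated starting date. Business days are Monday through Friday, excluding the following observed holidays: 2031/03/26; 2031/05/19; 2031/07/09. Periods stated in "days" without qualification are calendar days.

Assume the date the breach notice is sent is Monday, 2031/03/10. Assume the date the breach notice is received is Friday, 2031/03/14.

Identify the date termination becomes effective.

2031/07/21

The last day of the cure period: counting 5 business days from Friday, 2031/03/14 (Mar 17, Mar 18, Mar 19, Mar 20, Mar 21, skipping weekends) reaches Friday, 2031/03/21.
The last day of the suspension period: 2031/03/21 + 83 days = 2031/06/12.
The date termination becomes effective: 37 calendar days after 2031/06/12 is 2031/07/19. That falls on a Saturday, so it rolls to the next business day, Monday, 2031/07/21.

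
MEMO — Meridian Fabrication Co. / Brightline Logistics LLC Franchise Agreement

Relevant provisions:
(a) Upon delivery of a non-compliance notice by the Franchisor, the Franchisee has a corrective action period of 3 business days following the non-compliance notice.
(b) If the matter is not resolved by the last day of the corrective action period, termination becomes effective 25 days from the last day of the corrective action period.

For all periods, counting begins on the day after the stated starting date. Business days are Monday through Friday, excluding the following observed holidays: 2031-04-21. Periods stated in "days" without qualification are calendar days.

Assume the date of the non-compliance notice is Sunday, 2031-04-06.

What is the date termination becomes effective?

2031-05-04

The last day of the corrective action period: 3 business days after Sunday, 2031-04-06, skipping weekends — Apr 7, Apr 8, Apr 9 — lands on Wednesday, 2031-04-09.
The date termination becomes effective: 2031-04-09 + 25 days = 2031-05-04.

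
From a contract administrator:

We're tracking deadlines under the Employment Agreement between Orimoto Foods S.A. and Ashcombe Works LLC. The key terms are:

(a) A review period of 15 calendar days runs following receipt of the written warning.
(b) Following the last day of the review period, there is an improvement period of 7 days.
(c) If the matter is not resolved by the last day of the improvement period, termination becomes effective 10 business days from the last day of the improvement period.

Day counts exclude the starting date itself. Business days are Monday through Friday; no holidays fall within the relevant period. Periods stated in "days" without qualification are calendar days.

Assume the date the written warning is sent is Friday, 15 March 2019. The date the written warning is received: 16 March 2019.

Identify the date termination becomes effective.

The last day of the review period: 15 calendar days after 16 March 2019 is 31 March 2019.
The last day of the improvement period: 7 calendar days after 31 March 2019 is 7 April 2019.
The date termination becomes effective: counting 10 business days from Sunday, 7 April 2019 (Apr 8, Apr 9, Apr 10, Apr 11, Apr 12, Apr 15, Apr 16, Apr 17, Apr 18, Apr 19, skipping weekends) reaches Friday, 19 April 2019.

19 April 2019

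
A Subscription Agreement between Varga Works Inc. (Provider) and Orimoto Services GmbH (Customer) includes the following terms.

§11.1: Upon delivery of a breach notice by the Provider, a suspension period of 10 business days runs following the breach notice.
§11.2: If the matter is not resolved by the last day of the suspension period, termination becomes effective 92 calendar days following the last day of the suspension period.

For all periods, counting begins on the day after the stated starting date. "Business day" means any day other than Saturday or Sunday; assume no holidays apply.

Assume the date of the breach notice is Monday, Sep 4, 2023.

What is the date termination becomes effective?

The last day of the suspension period: 10 business days after Monday, Sep 4, 2023, skipping weekends — Sep 5, Sep 6, Sep 7, Sep 8, Sep 11, Sep 12, Sep 13, Sep 14, Sep 15, Sep 18 — lands on Monday, Sep 18, 2023.
The date termination becomes effective: 92 calendar days after Sep 18, 2023 is Dec 19, 2023.

Dec 19, 2023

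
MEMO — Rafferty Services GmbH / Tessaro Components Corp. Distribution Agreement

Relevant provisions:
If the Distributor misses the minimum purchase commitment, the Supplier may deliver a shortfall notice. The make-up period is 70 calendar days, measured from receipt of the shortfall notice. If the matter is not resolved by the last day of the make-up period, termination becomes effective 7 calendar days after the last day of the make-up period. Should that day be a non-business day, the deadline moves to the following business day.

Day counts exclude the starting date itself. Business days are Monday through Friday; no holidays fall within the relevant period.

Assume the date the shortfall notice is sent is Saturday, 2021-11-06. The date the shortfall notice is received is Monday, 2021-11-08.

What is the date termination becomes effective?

2022-01-24

The last day of the make-up period: 2021-11-08 + 70 days = 2022-01-17.
The date termination becomes effective: 7 calendar days after 2022-01-17 is 2022-01-24. 2022-01-24 is a Monday, so no roll-forward applies.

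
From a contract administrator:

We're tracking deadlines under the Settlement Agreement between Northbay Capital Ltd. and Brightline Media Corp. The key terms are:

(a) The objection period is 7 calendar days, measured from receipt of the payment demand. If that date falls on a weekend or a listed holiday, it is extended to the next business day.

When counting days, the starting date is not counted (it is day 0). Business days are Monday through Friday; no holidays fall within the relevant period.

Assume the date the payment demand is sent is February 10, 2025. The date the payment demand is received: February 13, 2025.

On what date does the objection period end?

February 20, 2025

The last day of the objection period: February 13, 2025 + 7 days = February 20, 2025. February 20, 2025 is a Thursday, so no roll-forward applies.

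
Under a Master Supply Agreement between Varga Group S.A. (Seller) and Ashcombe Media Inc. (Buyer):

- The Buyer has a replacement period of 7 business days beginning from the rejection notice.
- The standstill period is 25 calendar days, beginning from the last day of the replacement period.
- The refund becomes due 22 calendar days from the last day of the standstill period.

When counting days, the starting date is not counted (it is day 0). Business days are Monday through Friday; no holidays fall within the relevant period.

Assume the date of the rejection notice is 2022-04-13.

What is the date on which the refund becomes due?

2022-06-08

From Wednesday, 2022-04-13, 7 business days (Apr 14, Apr 15, Apr 18, Apr 19, Apr 20, Apr 21, Apr 22, skipping weekends) brings us to Friday, 2022-04-22, which is the last day of the replacement period.
Adding 25 calendar days to 2022-04-22 gives 2022-05-17, which is the last day of the standstill period.
Adding 22 calendar days to 2022-05-17 gives 2022-06-08, which is the date on which the refund becomes due.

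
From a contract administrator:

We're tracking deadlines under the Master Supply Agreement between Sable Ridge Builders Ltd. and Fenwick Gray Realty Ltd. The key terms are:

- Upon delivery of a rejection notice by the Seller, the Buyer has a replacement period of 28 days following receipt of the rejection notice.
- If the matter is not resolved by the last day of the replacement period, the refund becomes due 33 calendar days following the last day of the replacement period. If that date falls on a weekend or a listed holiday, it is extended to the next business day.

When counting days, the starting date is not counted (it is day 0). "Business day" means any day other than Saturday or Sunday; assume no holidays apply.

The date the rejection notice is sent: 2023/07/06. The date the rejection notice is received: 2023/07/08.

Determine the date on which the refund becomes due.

The last day of the replacement period: 2023/07/08 + 28 days = 2023/08/05.
The date on which the refund becomes due: 2023/08/05 + 33 days = 2023/09/07. 2023/09/07 is a Thursday, so no roll-forward applies.

2023/09/07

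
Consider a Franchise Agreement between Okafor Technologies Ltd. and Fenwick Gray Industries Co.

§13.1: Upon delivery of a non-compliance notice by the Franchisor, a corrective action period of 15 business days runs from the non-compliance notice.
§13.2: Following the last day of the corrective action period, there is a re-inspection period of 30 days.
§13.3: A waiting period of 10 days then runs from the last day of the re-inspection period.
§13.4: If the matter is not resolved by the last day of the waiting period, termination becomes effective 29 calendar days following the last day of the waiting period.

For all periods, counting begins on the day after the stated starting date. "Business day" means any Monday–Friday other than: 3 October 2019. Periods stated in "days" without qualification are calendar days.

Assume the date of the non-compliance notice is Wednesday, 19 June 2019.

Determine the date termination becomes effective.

17 September 2019

From Wednesday, 19 June 2019, 15 business days (Jun 20, Jun 21, Jun 24, Jun 25, …, Jul 8, Jul 9, Jul 10, skipping weekends) brings us to Wednesday, 10 July 2019, which is the last day of the corrective action period.
Adding 30 calendar days to 10 July 2019 gives 9 August 2019, which is the last day of the re-inspection period.
Adding 10 calendar days to 9 August 2019 gives 19 August 2019, which is the last day of the waiting period.
The date termination becomes effective: 19 August 2019 + 29 days = 17 September 2019.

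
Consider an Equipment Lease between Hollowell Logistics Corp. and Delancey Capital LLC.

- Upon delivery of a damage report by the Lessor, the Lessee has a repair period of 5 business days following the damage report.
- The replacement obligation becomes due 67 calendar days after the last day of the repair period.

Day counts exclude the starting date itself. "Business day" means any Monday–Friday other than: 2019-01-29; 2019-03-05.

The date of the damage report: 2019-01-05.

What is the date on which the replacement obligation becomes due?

2019-03-19

From Saturday, 2019-01-05, 5 business days (Jan 7, Jan 8, Jan 9, Jan 10, Jan 11, skipping weekends) brings us to Friday, 2019-01-11, which is the last day of the repair period.
The date on which the replacement obligation becomes due: 2019-01-11 + 67 days = 2019-03-19.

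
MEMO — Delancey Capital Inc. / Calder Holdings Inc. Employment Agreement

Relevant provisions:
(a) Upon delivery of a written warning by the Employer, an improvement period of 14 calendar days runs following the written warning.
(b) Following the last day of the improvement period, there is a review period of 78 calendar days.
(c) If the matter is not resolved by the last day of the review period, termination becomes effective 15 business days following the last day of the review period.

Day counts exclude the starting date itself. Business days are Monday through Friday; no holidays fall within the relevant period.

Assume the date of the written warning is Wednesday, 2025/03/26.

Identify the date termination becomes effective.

Adding 14 calendar days to 2025/03/26 gives 2025/04/09, which is the last day of the improvement period.
The last day of the review period: 2025/04/09 + 78 days = 2025/06/26.
From Thursday, 2025/06/26, 15 business days (Jun 27, Jun 30, Jul 1, Jul 2, …, Jul 15, Jul 16, Jul 17, skipping weekends) brings us to Thursday, 2025/07/17, which is the date termination becomes effective.

2025/07/17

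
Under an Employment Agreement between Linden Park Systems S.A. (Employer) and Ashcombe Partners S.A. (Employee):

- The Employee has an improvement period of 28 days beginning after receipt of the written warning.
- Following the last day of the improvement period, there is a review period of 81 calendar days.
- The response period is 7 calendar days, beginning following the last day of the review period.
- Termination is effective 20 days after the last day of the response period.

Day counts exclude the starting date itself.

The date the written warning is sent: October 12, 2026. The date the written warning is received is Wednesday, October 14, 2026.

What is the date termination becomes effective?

February 27, 2027

Adding 28 calendar days to October 14, 2026 gives November 11, 2026, which is the last day of the improvement period.
The last day of the review period: November 11, 2026 + 81 days = January 31, 2027.
Adding 7 calendar days to January 31, 2027 gives February 7, 2027, which is the last day of the response period.
The date termination becomes effective: 20 calendar days after February 7, 2027 is February 27, 2027.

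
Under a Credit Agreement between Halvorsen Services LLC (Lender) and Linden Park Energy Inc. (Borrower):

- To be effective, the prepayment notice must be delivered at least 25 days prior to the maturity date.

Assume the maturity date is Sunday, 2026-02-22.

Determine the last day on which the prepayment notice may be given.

2026-01-28

Counting back 25 calendar days from 2026-02-22 gives 2026-01-28.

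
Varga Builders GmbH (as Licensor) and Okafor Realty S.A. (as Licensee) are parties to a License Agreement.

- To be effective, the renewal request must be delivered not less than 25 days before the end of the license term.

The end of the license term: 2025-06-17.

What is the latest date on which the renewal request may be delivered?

2025-06-17 minus 25 days is 2025-05-23.

2025-05-23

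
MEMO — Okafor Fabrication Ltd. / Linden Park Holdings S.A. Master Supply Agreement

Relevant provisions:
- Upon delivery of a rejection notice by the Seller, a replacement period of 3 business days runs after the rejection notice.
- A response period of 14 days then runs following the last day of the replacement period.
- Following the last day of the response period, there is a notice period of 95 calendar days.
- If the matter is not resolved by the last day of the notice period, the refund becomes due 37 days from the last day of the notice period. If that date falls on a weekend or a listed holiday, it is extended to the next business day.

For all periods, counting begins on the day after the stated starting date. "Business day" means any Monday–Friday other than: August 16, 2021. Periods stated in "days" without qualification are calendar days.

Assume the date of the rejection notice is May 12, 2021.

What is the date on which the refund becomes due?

October 11, 2021

The last day of the replacement period: 3 business days after Wednesday, May 12, 2021, skipping weekends — May 13, May 14, May 17 — lands on Monday, May 17, 2021.
The last day of the response period: 14 calendar days after May 17, 2021 is May 31, 2021.
Adding 95 calendar days to May 31, 2021 gives September 3, 2021, which is the last day of the notice period.
Adding 37 calendar days to September 3, 2021 gives October 10, 2021, which is the date on which the refund becomes due. That falls on a Sunday, so it rolls to the next business day, Monday, October 11, 2021.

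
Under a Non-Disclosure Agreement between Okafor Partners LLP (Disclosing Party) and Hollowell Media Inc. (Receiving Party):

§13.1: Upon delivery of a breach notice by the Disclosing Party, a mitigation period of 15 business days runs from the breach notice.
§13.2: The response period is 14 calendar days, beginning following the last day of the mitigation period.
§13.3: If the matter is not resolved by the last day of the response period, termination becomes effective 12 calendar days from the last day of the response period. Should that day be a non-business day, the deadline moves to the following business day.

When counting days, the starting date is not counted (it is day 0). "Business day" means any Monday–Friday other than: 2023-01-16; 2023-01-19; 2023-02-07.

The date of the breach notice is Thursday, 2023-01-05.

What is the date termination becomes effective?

2023-02-27

The last day of the mitigation period: counting 15 business days from Thursday, 2023-01-05 (Jan 6, Jan 9, Jan 10, Jan 11, …, Jan 26, Jan 27, Jan 30, skipping weekends and the listed holidays on Jan 16, Jan 19) reaches Monday, 2023-01-30.
The last day of the response period: 2023-01-30 + 14 days = 2023-02-13.
The date termination becomes effective: 2023-02-13 + 12 days = 2023-02-25. That falls on a Saturday, so it rolls to the next business day, Monday, 2023-02-27.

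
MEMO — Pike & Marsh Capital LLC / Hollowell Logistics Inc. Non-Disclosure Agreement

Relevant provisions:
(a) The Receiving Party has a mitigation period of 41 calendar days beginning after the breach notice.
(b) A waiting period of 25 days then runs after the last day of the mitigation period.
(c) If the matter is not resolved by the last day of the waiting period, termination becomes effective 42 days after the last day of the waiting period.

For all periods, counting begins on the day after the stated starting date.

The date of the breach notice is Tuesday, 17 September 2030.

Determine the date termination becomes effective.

3 January 2031

The last day of the mitigation period: 17 September 2030 + 41 days = 28 October 2030.
The last day of the waiting period: 25 calendar days after 28 October 2030 is 22 November 2030.
Adding 42 calendar days to 22 November 2030 gives 3 January 2031, which is the date termination becomes effective.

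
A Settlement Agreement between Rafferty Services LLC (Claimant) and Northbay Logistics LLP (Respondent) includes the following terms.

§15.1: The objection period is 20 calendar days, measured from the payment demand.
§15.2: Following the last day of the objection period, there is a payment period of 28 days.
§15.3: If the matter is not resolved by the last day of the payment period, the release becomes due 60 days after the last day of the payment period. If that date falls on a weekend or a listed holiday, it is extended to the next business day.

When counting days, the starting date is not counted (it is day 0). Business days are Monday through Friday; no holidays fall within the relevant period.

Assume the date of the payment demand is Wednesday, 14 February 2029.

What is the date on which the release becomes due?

The last day of the objection period: 14 February 2029 + 20 days = 6 March 2029.
The last day of the payment period: 6 March 2029 + 28 days = 3 April 2029.
The date on which the release becomes due: 60 calendar days after 3 April 2029 is 2 June 2029. That falls on a Saturday, so it rolls to the next business day, Monday, 4 June 2029.

4 June 2029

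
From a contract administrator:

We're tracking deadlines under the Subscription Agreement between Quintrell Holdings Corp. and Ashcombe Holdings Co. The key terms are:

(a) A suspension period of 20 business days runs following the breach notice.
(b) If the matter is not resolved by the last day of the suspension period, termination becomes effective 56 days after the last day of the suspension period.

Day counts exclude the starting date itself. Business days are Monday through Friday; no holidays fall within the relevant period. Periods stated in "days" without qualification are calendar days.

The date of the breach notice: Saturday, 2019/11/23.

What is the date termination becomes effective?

From Saturday, 2019/11/23, 20 business days (Nov 25, Nov 26, Nov 27, Nov 28, …, Dec 18, Dec 19, Dec 20, skipping weekends) brings us to Friday, 2019/12/20, which is the last day of the suspension period.
The date termination becomes effective: 56 calendar days after 2019/12/20 is 2020/02/14.

2020/02/14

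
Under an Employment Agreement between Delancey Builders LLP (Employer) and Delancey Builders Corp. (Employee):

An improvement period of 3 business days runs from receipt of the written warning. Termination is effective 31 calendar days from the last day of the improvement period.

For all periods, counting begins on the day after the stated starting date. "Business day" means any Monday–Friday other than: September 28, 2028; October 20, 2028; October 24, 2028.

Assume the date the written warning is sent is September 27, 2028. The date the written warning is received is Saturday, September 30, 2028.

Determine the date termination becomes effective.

November 4, 2028

The last day of the improvement period: 3 business days after Saturday, September 30, 2028, skipping weekends — Oct 2, Oct 3, Oct 4 — lands on Wednesday, October 4, 2028.
Adding 31 calendar days to October 4, 2028 gives November 4, 2028, which is the date termination becomes effective.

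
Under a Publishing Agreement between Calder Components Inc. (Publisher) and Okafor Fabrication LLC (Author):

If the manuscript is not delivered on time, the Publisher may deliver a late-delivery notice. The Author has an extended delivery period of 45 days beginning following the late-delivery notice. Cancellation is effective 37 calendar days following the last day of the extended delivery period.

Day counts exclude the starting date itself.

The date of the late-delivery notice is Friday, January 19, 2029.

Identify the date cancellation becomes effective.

April 11, 2029

The last day of the extended delivery period: 45 calendar days after January 19, 2029 is March 5, 2029.
The date cancellation becomes effective: 37 calendar days after March 5, 2029 is April 11, 2029.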